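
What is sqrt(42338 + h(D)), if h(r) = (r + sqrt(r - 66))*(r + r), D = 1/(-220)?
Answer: sqrt(2049159202 - 4*I*sqrt(798655))/220 ≈ 205.76 - 0.00017947*I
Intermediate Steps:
D = -1/220 ≈ -0.0045455
h(r) = 2*r*(r + sqrt(-66 + r)) (h(r) = (r + sqrt(-66 + r))*(2*r) = 2*r*(r + sqrt(-66 + r)))
sqrt(42338 + h(D)) = sqrt(42338 + 2*(-1/220)*(-1/220 + sqrt(-66 - 1/220))) = sqrt(42338 + 2*(-1/220)*(-1/220 + sqrt(-14521/220))) = sqrt(42338 + 2*(-1/220)*(-1/220 + I*sqrt(798655)/110)) = sqrt(42338 + (1/24200 - I*sqrt(798655)/12100)) = sqrt(1024579601/24200 - I*sqrt(798655)/12100)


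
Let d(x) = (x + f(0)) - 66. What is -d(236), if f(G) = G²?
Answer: -170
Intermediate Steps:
d(x) = -66 + x (d(x) = (x + 0²) - 66 = (x + 0) - 66 = x - 66 = -66 + x)
-d(236) = -(-66 + 236) = -1*170 = -170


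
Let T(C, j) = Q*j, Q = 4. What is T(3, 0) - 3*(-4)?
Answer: 12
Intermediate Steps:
T(C, j) = 4*j
T(3, 0) - 3*(-4) = 4*0 - 3*(-4) = 0 + 12 = 12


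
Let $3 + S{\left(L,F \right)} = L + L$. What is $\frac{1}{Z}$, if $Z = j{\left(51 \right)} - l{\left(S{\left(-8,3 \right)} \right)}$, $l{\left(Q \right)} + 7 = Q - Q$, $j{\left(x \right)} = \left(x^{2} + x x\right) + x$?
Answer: $\frac{1}{5260} \approx 0.00019011$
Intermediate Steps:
$j{\left(x \right)} = x + 2 x^{2}$ ($j{\left(x \right)} = \left(x^{2} + x^{2}\right) + x = 2 x^{2} + x = x + 2 x^{2}$)
$S{\left(L,F \right)} = -3 + 2 L$ ($S{\left(L,F \right)} = -3 + \left(L + L\right) = -3 + 2 L$)
$l{\left(Q \right)} = -7$ ($l{\left(Q \right)} = -7 + \left(Q - Q\right) = -7 + 0 = -7$)
$Z = 5260$ ($Z = 51 \left(1 + 2 \cdot 51\right) - -7 = 51 \left(1 + 102\right) + 7 = 51 \cdot 103 + 7 = 5253 + 7 = 5260$)
$\frac{1}{Z} = \frac{1}{5260}$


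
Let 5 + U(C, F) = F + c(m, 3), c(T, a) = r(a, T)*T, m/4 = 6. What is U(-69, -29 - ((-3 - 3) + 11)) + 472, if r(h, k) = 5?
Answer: 553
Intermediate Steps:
m = 24 (m = 4*6 = 24)
c(T, a) = 5*T
U(C, F) = 115 + F (U(C, F) = -5 + (F + 5*24) = -5 + (F + 120) = -5 + (120 + F) = 115 + F)
U(-69, -29 - ((-3 - 3) + 11)) + 472 = (115 + (-29 - ((-3 - 3) + 11))) + 472 = (115 + (-29 - (-6 + 11))) + 472 = (115 + (-29 - 1*5)) + 472 = (115 + (-29 - 5)) + 472 = (115 - 34) + 472 = 81 + 472 = 553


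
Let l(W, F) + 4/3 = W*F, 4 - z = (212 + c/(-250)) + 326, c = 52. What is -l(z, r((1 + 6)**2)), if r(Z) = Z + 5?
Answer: 10809788/375 ≈ 28826.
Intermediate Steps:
r(Z) = 5 + Z
z = -66724/125 (z = 4 - ((212 + 52/(-250)) + 326) = 4 - ((212 + 52*(-1/250)) + 326) = 4 - ((212 - 26/125) + 326) = 4 - (26474/125 + 326) = 4 - 1*67224/125 = 4 - 67224/125 = -66724/125 ≈ -533.79)
l(W, F) = -4/3 + F*W (l(W, F) = -4/3 + W*F = -4/3 + F*W)
-l(z, r((1 + 6)**2)) = -(-4/3 + (5 + (1 + 6)**2)*(-66724/125)) = -(-4/3 + (5 + 7**2)*(-66724/125)) = -(-4/3 + (5 + 49)*(-66724/125)) = -(-4/3 + 54*(-66724/125)) = -(-4/3 - 3603096/125) = -1*(-10809788/375) = 10809788/375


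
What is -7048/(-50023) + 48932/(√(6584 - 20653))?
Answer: 7048/50023 - 48932*I*√14069/14069 ≈ 0.1409 - 412.54*I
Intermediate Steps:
-7048/(-50023) + 48932/(√(6584 - 20653)) = -7048*(-1/50023) + 48932/(√(-14069)) = 7048/50023 + 48932/((I*√14069)) = 7048/50023 + 48932*(-I*√14069/14069) = 7048/50023 - 48932*I*√14069/14069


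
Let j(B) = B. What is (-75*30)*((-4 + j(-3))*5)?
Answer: 78750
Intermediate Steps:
(-75*30)*((-4 + j(-3))*5) = (-75*30)*((-4 - 3)*5) = -(-15750)*5 = -2250*(-35) = 78750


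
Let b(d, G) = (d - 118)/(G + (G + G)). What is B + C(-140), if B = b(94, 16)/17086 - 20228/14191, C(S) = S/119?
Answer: -21449868959/8243892484 ≈ -2.6019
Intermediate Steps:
C(S) = S/119 (C(S) = S*(1/119) = S/119)
b(d, G) = (-118 + d)/(3*G) (b(d, G) = (-118 + d)/(G + 2*G) = (-118 + d)/((3*G)) = (-118 + d)*(1/(3*G)) = (-118 + d)/(3*G))
B = -691245407/484934852 (B = ((1/3)*(-118 + 94)/16)/17086 - 20228/14191 = ((1/3)*(1/16)*(-24))*(1/17086) - 20228*1/14191 = -1/2*1/17086 - 20228/14191 = -1/34172 - 20228/14191 = -691245407/484934852 ≈ -1.4254)
B + C(-140) = -691245407/484934852 + (1/119)*(-140) = -691245407/484934852 - 20/17 = -21449868959/8243892484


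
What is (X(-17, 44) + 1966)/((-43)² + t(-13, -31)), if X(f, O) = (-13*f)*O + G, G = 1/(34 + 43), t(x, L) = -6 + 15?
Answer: 900131/143066 ≈ 6.2917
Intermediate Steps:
t(x, L) = 9
G = 1/77 ≈ 0.012987
X(f, O) = 1/77 - 13*O*f (X(f, O) = (-13*f)*O + 1/77 = -13*O*f + 1/77 = 1/77 - 13*O*f)
(X(-17, 44) + 1966)/((-43)² + t(-13, -31)) = ((1/77 - 13*44*(-17)) + 1966)/((-43)² + 9) = ((1/77 + 9724) + 1966)/(1849 + 9) = (748749/77 + 1966)/1858 = (900131/77)*(1/1858) = 900131/143066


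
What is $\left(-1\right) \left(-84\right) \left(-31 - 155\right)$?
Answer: $-15624$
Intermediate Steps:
$\left(-1\right) \left(-84\right) \left(-31 - 155\right) = 84 \left(-186\right) = -15624$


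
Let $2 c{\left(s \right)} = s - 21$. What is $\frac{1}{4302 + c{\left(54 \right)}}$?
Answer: $\frac{2}{8637} \approx 0.00023156$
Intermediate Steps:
$c{\left(s \right)} = - \frac{21}{2} + \frac{s}{2}$ ($c{\left(s \right)} = \frac{s - 21}{2} = \frac{-21 + s}{2} = - \frac{21}{2} + \frac{s}{2}$)
$\frac{1}{4302 + c{\left(54 \right)}} = \frac{1}{4302 + \left(- \frac{21}{2} + \frac{1}{2} \cdot 54\right)} = \frac{1}{4302 + \left(- \frac{21}{2} + 27\right)} = \frac{1}{4302 + \frac{33}{2}} = \frac{1}{\frac{8637}{2}} = \frac{2}{8637}$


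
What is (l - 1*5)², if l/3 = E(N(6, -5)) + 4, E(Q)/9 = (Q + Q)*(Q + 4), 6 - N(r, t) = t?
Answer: 79512889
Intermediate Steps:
N(r, t) = 6 - t
E(Q) = 18*Q*(4 + Q) (E(Q) = 9*((Q + Q)*(Q + 4)) = 9*((2*Q)*(4 + Q)) = 9*(2*Q*(4 + Q)) = 18*Q*(4 + Q))
l = 8922 (l = 3*(18*(6 - 1*(-5))*(4 + (6 - 1*(-5))) + 4) = 3*(18*(6 + 5)*(4 + (6 + 5)) + 4) = 3*(18*11*(4 + 11) + 4) = 3*(18*11*15 + 4) = 3*(2970 + 4) = 3*2974 = 8922)
(l - 1*5)² = (8922 - 1*5)² = (8922 - 5)² = 8917² = 79512889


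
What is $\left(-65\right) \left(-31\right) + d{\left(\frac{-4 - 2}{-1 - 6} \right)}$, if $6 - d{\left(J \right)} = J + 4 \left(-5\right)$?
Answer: $\frac{14281}{7} \approx 2040.1$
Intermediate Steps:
$d{\left(J \right)} = 26 - J$ ($d{\left(J \right)} = 6 - \left(J + 4 \left(-5\right)\right) = 6 - \left(J - 20\right) = 6 - \left(-20 + J\right) = 26 - J$)
$\left(-65\right) \left(-31\right) + d{\left(\frac{-4 - 2}{-1 - 6} \right)} = \left(-65\right) \left(-31\right) + \left(26 - \frac{-4 - 2}{-1 - 6}\right) = 2015 + \left(26 - - \frac{6}{-7}\right) = 2015 + \left(26 - \left(-6\right) \left(- \frac{1}{7}\right)\right) = 2015 + \left(26 - \frac{6}{7}\right) = 2015 + \frac{176}{7} = \frac{14281}{7}$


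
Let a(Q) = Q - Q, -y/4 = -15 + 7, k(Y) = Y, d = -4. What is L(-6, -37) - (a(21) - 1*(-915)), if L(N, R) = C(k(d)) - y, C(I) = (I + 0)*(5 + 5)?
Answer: -987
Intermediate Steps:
C(I) = 10*I (C(I) = I*10 = 10*I)
y = 32 (y = -4*(-15 + 7) = -4*(-8) = 32)
a(Q) = 0
L(N, R) = -72 (L(N, R) = 10*(-4) - 1*32 = -40 - 32 = -72)
L(-6, -37) - (a(21) - 1*(-915)) = -72 - (0 - 1*(-915)) = -72 - (0 + 915) = -72 - 1*915 = -72 - 915 = -987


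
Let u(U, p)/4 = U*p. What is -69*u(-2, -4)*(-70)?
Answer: 154560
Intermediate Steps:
u(U, p) = 4*U*p (u(U, p) = 4*(U*p) = 4*U*p)
-69*u(-2, -4)*(-70) = -276*(-2)*(-4)*(-70) = -69*32*(-70) = -2208*(-70) = 154560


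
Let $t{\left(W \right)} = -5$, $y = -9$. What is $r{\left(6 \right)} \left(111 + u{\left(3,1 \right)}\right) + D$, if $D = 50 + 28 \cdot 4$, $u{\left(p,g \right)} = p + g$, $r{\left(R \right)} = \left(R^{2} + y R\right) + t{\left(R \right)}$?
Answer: $-2483$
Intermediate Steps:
$r{\left(R \right)} = -5 + R^{2} - 9 R$ ($r{\left(R \right)} = \left(R^{2} - 9 R\right) - 5 = -5 + R^{2} - 9 R$)
$u{\left(p,g \right)} = g + p$
$D = 162$ ($D = 50 + 112 = 162$)
$r{\left(6 \right)} \left(111 + u{\left(3,1 \right)}\right) + D = \left(-5 + 6^{2} - 54\right) \left(111 + \left(1 + 3\right)\right) + 162 = \left(-5 + 36 - 54\right) \left(111 + 4\right) + 162 = \left(-23\right) 115 + 162 = -2645 + 162 = -2483$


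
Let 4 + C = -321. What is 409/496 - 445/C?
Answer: 70729/32240 ≈ 2.1938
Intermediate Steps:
C = -325 (C = -4 - 321 = -325)
409/496 - 445/C = 409/496 - 445/(-325) = 409*(1/496) - 445*(-1/325) = 409/496 + 89/65 = 70729/32240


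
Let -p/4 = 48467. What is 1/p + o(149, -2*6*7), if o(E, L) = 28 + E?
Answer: 34314635/193868 ≈ 177.00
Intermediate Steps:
p = -193868 (p = -4*48467 = -193868)
1/p + o(149, -2*6*7) = 1/(-193868) + (28 + 149) = -1/193868 + 177 = 34314635/193868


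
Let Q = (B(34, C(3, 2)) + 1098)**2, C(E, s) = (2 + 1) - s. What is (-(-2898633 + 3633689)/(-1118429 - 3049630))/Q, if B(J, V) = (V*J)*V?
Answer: 6563/47687953893 ≈ 1.3762e-7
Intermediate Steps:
C(E, s) = 3 - s
B(J, V) = J*V**2 (B(J, V) = (J*V)*V = J*V**2)
Q = 1281424 (Q = (34*(3 - 1*2)**2 + 1098)**2 = (34*(3 - 2)**2 + 1098)**2 = (34*1**2 + 1098)**2 = (34*1 + 1098)**2 = (34 + 1098)**2 = 1132**2 = 1281424)
(-(-2898633 + 3633689)/(-1118429 - 3049630))/Q = -(-2898633 + 3633689)/(-1118429 - 3049630)/1281424 = -735056/(-4168059)*(1/1281424) = -735056*(-1)/4168059*(1/1281424) = -1*(-105008/595437)*(1/1281424) = (105008/595437)*(1/1281424) = 6563/47687953893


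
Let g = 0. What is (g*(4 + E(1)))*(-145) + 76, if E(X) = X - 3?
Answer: 76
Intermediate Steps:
E(X) = -3 + X
(g*(4 + E(1)))*(-145) + 76 = (0*(4 + (-3 + 1)))*(-145) + 76 = (0*(4 - 2))*(-145) + 76 = (0*2)*(-145) + 76 = 0*(-145) + 76 = 0 + 76 = 76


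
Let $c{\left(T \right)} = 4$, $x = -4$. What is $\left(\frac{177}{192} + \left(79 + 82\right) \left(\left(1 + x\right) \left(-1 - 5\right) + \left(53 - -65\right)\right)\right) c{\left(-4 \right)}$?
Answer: $\frac{1401403}{16} \approx 87588.0$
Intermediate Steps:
$\left(\frac{177}{192} + \left(79 + 82\right) \left(\left(1 + x\right) \left(-1 - 5\right) + \left(53 - -65\right)\right)\right) c{\left(-4 \right)} = \left(\frac{177}{192} + \left(79 + 82\right) \left(\left(1 - 4\right) \left(-1 - 5\right) + \left(53 - -65\right)\right)\right) 4 = \left(177 \cdot \frac{1}{192} + 161 \left(\left(-3\right) \left(-6\right) + \left(53 + 65\right)\right)\right) 4 = \left(\frac{59}{64} + 161 \left(18 + 118\right)\right) 4 = \left(\frac{59}{64} + 161 \cdot 136\right) 4 = \left(\frac{59}{64} + 21896\right) 4 = \frac{1401403}{64} \cdot 4 = \frac{1401403}{16}$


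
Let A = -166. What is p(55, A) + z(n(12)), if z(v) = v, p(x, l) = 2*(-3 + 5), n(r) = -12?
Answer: -8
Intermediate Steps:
p(x, l) = 4 (p(x, l) = 2*2 = 4)
p(55, A) + z(n(12)) = 4 - 12 = -8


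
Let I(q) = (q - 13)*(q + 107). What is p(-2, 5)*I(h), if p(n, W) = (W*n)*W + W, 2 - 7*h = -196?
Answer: -4559805/49 ≈ -93057.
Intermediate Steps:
h = 198/7 (h = 2/7 - 1/7*(-196) = 2/7 + 28 = 198/7 ≈ 28.286)
p(n, W) = W + n*W**2 (p(n, W) = n*W**2 + W = W + n*W**2)
I(q) = (-13 + q)*(107 + q)
p(-2, 5)*I(h) = (5*(1 + 5*(-2)))*(-1391 + (198/7)**2 + 94*(198/7)) = (5*(1 - 10))*(-1391 + 39204/49 + 18612/7) = (5*(-9))*(101329/49) = -45*101329/49 = -4559805/49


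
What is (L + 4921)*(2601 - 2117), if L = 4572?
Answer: 4594612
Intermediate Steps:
(L + 4921)*(2601 - 2117) = (4572 + 4921)*(2601 - 2117) = 9493*484 = 4594612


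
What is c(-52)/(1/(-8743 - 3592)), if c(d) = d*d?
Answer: -33353840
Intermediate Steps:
c(d) = d**2
c(-52)/(1/(-8743 - 3592)) = (-52)**2/(1/(-8743 - 3592)) = 2704/(1/(-12335)) = 2704/(-1/12335) = 2704*(-12335) = -33353840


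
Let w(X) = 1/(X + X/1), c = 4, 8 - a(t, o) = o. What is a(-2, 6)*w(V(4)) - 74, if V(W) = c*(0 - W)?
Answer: -1185/16 ≈ -74.063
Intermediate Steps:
a(t, o) = 8 - o
V(W) = -4*W (V(W) = 4*(0 - W) = 4*(-W) = -4*W)
w(X) = 1/(2*X) (w(X) = 1/(X + X*1) = 1/(X + X) = 1/(2*X))
a(-2, 6)*w(V(4)) - 74 = (8 - 1*6)*(1/(2*((-4*4)))) - 74 = (8 - 6)*((½)/(-16)) - 74 = 2*((½)*(-1/16)) - 74 = 2*(-1/32) - 74 = -1/16 - 74 = -1185/16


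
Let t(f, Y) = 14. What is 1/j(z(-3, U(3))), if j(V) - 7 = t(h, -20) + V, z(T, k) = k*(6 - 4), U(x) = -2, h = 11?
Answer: 1/17 ≈ 0.058824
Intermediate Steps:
z(T, k) = 2*k (z(T, k) = k*2 = 2*k)
j(V) = 21 + V (j(V) = 7 + (14 + V) = 21 + V)
1/j(z(-3, U(3))) = 1/(21 + 2*(-2)) = 1/(21 - 4) = 1/17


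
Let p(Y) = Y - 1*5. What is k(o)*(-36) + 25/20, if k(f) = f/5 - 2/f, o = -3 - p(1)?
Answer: 1321/20 ≈ 66.050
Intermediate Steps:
p(Y) = -5 + Y (p(Y) = Y - 5 = -5 + Y)
o = 1 (o = -3 - (-5 + 1) = -3 - 1*(-4) = -3 + 4 = 1)
k(f) = -2/f + f/5 (k(f) = f*(⅕) - 2/f = f/5 - 2/f = -2/f + f/5)
k(o)*(-36) + 25/20 = (-2/1 + (⅕)*1)*(-36) + 25/20 = (-2*1 + ⅕)*(-36) + 25*(1/20) = (-2 + ⅕)*(-36) + 5/4 = -9/5*(-36) + 5/4 = 324/5 + 5/4 = 1321/20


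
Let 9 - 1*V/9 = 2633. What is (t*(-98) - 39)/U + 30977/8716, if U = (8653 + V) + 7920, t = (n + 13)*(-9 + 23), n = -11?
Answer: 242427639/61386788 ≈ 3.9492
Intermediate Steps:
V = -23616 (V = 81 - 9*2633 = 81 - 23697 = -23616)
t = 28 (t = (-11 + 13)*(-9 + 23) = 2*14 = 28)
U = -7043 (U = (8653 - 23616) + 7920 = -14963 + 7920 = -7043)
(t*(-98) - 39)/U + 30977/8716 = (28*(-98) - 39)/(-7043) + 30977/8716 = (-2744 - 39)*(-1/7043) + 30977*(1/8716) = -2783*(-1/7043) + 30977/8716 = 2783/7043 + 30977/8716 = 242427639/61386788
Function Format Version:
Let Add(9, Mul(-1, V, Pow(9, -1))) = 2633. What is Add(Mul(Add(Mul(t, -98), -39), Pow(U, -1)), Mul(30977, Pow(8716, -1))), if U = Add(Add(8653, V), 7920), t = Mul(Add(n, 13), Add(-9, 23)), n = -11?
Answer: Rational(242427639, 61386788) ≈ 3.9492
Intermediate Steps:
V = -23616 (V = Add(81, Mul(-9, 2633)) = Add(81, -23697) = -23616)
t = 28 (t = Mul(Add(-11, 13), Add(-9, 23)) = Mul(2, 14) = 28)
U = -7043 (U = Add(Add(8653, -23616), 7920) = Add(-14963, 7920) = -7043)
Add(Mul(Add(Mul(t, -98), -39), Pow(U, -1)), Mul(30977, Pow(8716, -1))) = Add(Mul(Add(Mul(28, -98), -39), Pow(-7043, -1)), Mul(30977, Pow(8716, -1))) = Add(Mul(Add(-2744, -39), Rational(-1, 7043)), Mul(30977, Rational(1, 8716))) = Add(Mul(-2783, Rational(-1, 7043)), Rational(30977, 8716)) = Add(Rational(2783, 7043), Rational(30977, 8716)) = Rational(242427639, 61386788)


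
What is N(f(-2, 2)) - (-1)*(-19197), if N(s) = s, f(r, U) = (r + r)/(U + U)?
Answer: -19198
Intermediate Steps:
f(r, U) = r/U (f(r, U) = (2*r)/((2*U)) = (2*r)*(1/(2*U)) = r/U)
N(f(-2, 2)) - (-1)*(-19197) = -2/2 - (-1)*(-19197) = -2*½ - 1*19197 = -1 - 19197 = -19198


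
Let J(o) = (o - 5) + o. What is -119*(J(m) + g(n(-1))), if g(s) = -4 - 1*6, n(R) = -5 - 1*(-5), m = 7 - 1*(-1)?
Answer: -119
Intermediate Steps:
m = 8 (m = 7 + 1 = 8)
n(R) = 0 (n(R) = -5 + 5 = 0)
J(o) = -5 + 2*o (J(o) = (-5 + o) + o = -5 + 2*o)
g(s) = -10 (g(s) = -4 - 6 = -10)
-119*(J(m) + g(n(-1))) = -119*((-5 + 2*8) - 10) = -119*((-5 + 16) - 10) = -119*(11 - 10) = -119*1 = -119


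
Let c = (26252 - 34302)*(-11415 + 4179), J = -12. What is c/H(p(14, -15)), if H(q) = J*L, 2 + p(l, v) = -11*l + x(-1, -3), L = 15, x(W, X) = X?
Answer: -323610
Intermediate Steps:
c = 58249800 (c = -8050*(-7236) = 58249800)
p(l, v) = -5 - 11*l (p(l, v) = -2 + (-11*l - 3) = -2 + (-3 - 11*l) = -5 - 11*l)
H(q) = -180 (H(q) = -12*15 = -180)
c/H(p(14, -15)) = 58249800/(-180) = 58249800*(-1/180) = -323610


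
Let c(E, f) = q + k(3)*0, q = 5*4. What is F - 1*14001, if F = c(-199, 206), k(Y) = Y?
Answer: -13981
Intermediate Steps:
q = 20
c(E, f) = 20 (c(E, f) = 20 + 3*0 = 20 + 0 = 20)
F = 20
F - 1*14001 = 20 - 1*14001 = 20 - 14001 = -13981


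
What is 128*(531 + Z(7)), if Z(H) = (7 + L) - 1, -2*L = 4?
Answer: 68480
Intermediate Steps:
L = -2 (L = -1/2*4 = -2)
Z(H) = 4 (Z(H) = (7 - 2) - 1 = 5 - 1 = 4)
128*(531 + Z(7)) = 128*(531 + 4) = 128*535 = 68480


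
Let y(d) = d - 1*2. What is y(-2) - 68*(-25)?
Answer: 1696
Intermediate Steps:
y(d) = -2 + d (y(d) = d - 2 = -2 + d)
y(-2) - 68*(-25) = (-2 - 2) - 68*(-25) = -4 + 1700 = 1696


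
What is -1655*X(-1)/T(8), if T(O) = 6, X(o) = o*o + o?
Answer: 0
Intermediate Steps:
X(o) = o + o**2 (X(o) = o**2 + o = o + o**2)
-1655*X(-1)/T(8) = -1655*(-(1 - 1))/6 = -1655*(-1*0)/6 = -0/6 = -1655*0 = 0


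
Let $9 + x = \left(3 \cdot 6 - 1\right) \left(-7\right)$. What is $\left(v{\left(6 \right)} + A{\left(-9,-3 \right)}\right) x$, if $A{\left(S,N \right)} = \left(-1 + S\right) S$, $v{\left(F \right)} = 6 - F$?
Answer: $-11520$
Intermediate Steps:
$A{\left(S,N \right)} = S \left(-1 + S\right)$
$x = -128$ ($x = -9 + \left(3 \cdot 6 - 1\right) \left(-7\right) = -9 + \left(18 - 1\right) \left(-7\right) = -9 + 17 \left(-7\right) = -9 - 119 = -128$)
$\left(v{\left(6 \right)} + A{\left(-9,-3 \right)}\right) x = \left(\left(6 - 6\right) - 9 \left(-1 - 9\right)\right) \left(-128\right) = \left(\left(6 - 6\right) - -90\right) \left(-128\right) = \left(0 + 90\right) \left(-128\right) = 90 \left(-128\right) = -11520$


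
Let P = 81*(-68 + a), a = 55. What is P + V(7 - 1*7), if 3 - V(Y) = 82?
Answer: -1132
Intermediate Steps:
P = -1053 (P = 81*(-68 + 55) = 81*(-13) = -1053)
V(Y) = -79 (V(Y) = 3 - 1*82 = 3 - 82 = -79)
P + V(7 - 1*7) = -1053 - 79 = -1132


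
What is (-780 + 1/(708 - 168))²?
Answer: 177408597601/291600 ≈ 6.0840e+5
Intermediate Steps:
(-780 + 1/(708 - 168))² = (-780 + 1/540)² = (-421199/540)² = 177408597601/291600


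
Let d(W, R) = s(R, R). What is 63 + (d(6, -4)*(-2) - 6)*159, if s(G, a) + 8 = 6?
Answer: -255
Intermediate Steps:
s(G, a) = -2 (s(G, a) = -8 + 6 = -2)
d(W, R) = -2
63 + (d(6, -4)*(-2) - 6)*159 = 63 + (-2*(-2) - 6)*159 = 63 + (4 - 6)*159 = 63 - 2*159 = 63 - 318 = -255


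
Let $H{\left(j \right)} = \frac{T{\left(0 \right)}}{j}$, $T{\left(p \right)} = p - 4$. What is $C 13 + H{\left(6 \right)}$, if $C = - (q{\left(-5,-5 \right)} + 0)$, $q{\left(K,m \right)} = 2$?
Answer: $- \frac{80}{3} \approx -26.667$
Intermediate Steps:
$T{\left(p \right)} = -4 + p$
$H{\left(j \right)} = - \frac{4}{j}$ ($H{\left(j \right)} = \frac{-4 + 0}{j} = - \frac{4}{j}$)
$C = -2$ ($C = - (2 + 0) = \left(-1\right) 2 = -2$)
$C 13 + H{\left(6 \right)} = \left(-2\right) 13 - \frac{4}{6} = -26 - \frac{2}{3} = - \frac{80}{3}$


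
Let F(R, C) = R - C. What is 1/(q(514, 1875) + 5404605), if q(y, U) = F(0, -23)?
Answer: 1/5404628 ≈ 1.8503e-7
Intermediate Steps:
q(y, U) = 23 (q(y, U) = 0 - 1*(-23) = 0 + 23 = 23)
1/(q(514, 1875) + 5404605) = 1/(23 + 5404605) = 1/5404628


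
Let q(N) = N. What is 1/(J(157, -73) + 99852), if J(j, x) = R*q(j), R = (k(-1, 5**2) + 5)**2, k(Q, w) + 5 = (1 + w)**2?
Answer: 1/71845084 ≈ 1.3919e-8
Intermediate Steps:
k(Q, w) = -5 + (1 + w)**2
R = 456976 (R = ((-5 + (1 + 5**2)**2) + 5)**2 = ((-5 + (1 + 25)**2) + 5)**2 = ((-5 + 26**2) + 5)**2 = ((-5 + 676) + 5)**2 = (671 + 5)**2 = 676**2 = 456976)
J(j, x) = 456976*j
1/(J(157, -73) + 99852) = 1/(456976*157 + 99852) = 1/(71745232 + 99852) = 1/71845084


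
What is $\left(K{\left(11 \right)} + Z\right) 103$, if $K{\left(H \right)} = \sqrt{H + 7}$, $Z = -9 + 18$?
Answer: $927 + 309 \sqrt{2} \approx 1364.0$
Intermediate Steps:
$Z = 9$
$K{\left(H \right)} = \sqrt{7 + H}$
$\left(K{\left(11 \right)} + Z\right) 103 = \left(\sqrt{7 + 11} + 9\right) 103 = \left(\sqrt{18} + 9\right) 103 = \left(3 \sqrt{2} + 9\right) 103 = \left(9 + 3 \sqrt{2}\right) 103 = 927 + 309 \sqrt{2}$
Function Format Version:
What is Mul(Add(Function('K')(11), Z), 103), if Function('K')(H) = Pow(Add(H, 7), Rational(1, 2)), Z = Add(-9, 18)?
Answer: Add(927, Mul(309, Pow(2, Rational(1, 2)))) ≈ 1364.0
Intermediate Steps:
Z = 9
Function('K')(H) = Pow(Add(7, H), Rational(1, 2))
Mul(Add(Function('K')(11), Z), 103) = Mul(Add(Pow(Add(7, 11), Rational(1, 2)), 9), 103) = Mul(Add(Pow(18, Rational(1, 2)), 9), 103) = Mul(Add(Mul(3, Pow(2, Rational(1, 2))), 9), 103) = Mul(Add(9, Mul(3, Pow(2, Rational(1, 2)))), 103) = Add(927, Mul(309, Pow(2, Rational(1, 2))))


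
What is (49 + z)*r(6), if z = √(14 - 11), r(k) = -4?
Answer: -196 - 4*√3 ≈ -202.93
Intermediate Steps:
z = √3 ≈ 1.7320
(49 + z)*r(6) = (49 + √3)*(-4) = -196 - 4*√3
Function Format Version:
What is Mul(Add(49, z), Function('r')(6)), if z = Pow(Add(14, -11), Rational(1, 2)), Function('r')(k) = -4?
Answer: Add(-196, Mul(-4, Pow(3, Rational(1, 2)))) ≈ -202.93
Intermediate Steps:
z = Pow(3, Rational(1, 2)) ≈ 1.7320
Mul(Add(49, z), Function('r')(6)) = Mul(Add(49, Pow(3, Rational(1, 2))), -4) = Add(-196, Mul(-4, Pow(3, Rational(1, 2))))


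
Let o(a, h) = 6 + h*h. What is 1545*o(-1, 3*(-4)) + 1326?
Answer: 233076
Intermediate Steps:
o(a, h) = 6 + h²
1545*o(-1, 3*(-4)) + 1326 = 1545*(6 + (3*(-4))²) + 1326 = 1545*(6 + (-12)²) + 1326 = 1545*(6 + 144) + 1326 = 1545*150 + 1326 = 231750 + 1326 = 233076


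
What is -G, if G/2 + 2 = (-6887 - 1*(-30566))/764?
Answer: -22151/382 ≈ -57.987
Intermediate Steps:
G = 22151/382 (G = -4 + 2*((-6887 - 1*(-30566))/764) = -4 + 2*((-6887 + 30566)*(1/764)) = -4 + 2*(23679*(1/764)) = -4 + 2*(23679/764) = -4 + 23679/382 = 22151/382 ≈ 57.987)
-G = -1*22151/382 = -22151/382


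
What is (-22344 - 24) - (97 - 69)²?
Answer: -23152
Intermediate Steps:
(-22344 - 24) - (97 - 69)² = -22368 - 1*28² = -22368 - 1*784 = -22368 - 784 = -23152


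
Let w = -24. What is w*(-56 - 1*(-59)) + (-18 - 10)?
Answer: -100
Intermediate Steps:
w*(-56 - 1*(-59)) + (-18 - 10) = -24*(-56 - 1*(-59)) + (-18 - 10) = -24*(-56 + 59) - 28 = -24*3 - 28 = -72 - 28 = -100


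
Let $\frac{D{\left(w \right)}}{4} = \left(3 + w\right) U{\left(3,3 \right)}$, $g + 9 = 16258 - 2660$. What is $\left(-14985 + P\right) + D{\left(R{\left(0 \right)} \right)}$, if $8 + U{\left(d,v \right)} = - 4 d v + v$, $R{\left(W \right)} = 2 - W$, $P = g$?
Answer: $-2216$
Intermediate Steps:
$g = 13589$ ($g = -9 + \left(16258 - 2660\right) = -9 + 13598 = 13589$)
$P = 13589$
$U{\left(d,v \right)} = -8 + v - 4 d v$ ($U{\left(d,v \right)} = -8 + \left(- 4 d v + v\right) = -8 - \left(- v + 4 d v\right) = -8 + v - 4 d v$)
$D{\left(w \right)} = -492 - 164 w$ ($D{\left(w \right)} = 4 \left(3 + w\right) \left(-8 + 3 - 12 \cdot 3\right) = 4 \left(3 + w\right) \left(-8 + 3 - 36\right) = 4 \left(3 + w\right) \left(-41\right) = 4 \left(-123 - 41 w\right) = -492 - 164 w$)
$\left(-14985 + P\right) + D{\left(R{\left(0 \right)} \right)} = \left(-14985 + 13589\right) - \left(492 + 164 \left(2 - 0\right)\right) = -1396 - \left(492 + 164 \left(2 + 0\right)\right) = -1396 - 820 = -2216$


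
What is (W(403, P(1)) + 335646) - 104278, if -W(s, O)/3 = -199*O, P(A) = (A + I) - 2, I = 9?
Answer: 236144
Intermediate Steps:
P(A) = 7 + A (P(A) = (A + 9) - 2 = (9 + A) - 2 = 7 + A)
W(s, O) = 597*O (W(s, O) = -(-597)*O = 597*O)
(W(403, P(1)) + 335646) - 104278 = (597*(7 + 1) + 335646) - 104278 = (597*8 + 335646) - 104278 = (4776 + 335646) - 104278 = 340422 - 104278 = 236144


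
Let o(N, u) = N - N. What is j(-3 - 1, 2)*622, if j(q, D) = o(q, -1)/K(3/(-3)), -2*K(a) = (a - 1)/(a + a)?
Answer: 0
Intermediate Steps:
o(N, u) = 0
K(a) = -(-1 + a)/(4*a) (K(a) = -(a - 1)/(2*(a + a)) = -(-1 + a)/(2*(2*a)) = -(-1 + a)*1/(2*a)/2 = -(-1 + a)/(4*a))
j(q, D) = 0 (j(q, D) = 0/(((1 - 3/(-3))/(4*((3/(-3)))))) = 0/(((1 - 3*(-1)/3)/(4*((3*(-1/3)))))) = 0/(((1/4)*(1 - 1*(-1))/(-1))) = 0/(((1/4)*(-1)*(1 + 1))) = 0/(((1/4)*(-1)*2)) = 0/(-1/2) = 0*(-2) = 0)
j(-3 - 1, 2)*622 = 0*622 = 0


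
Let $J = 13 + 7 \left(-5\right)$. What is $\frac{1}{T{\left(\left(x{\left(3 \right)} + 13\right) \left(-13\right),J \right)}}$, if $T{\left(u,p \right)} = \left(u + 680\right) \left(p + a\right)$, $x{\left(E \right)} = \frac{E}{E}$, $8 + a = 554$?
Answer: $\frac{1}{260952} \approx 3.8321 \cdot 10^{-6}$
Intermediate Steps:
$a = 546$ ($a = -8 + 554 = 546$)
$J = -22$ ($J = 13 - 35 = -22$)
$x{\left(E \right)} = 1$
$T{\left(u,p \right)} = \left(546 + p\right) \left(680 + u\right)$ ($T{\left(u,p \right)} = \left(u + 680\right) \left(p + 546\right) = \left(680 + u\right) \left(546 + p\right) = \left(546 + p\right) \left(680 + u\right)$)
$\frac{1}{T{\left(\left(x{\left(3 \right)} + 13\right) \left(-13\right),J \right)}} = \frac{1}{371280 + 546 \left(1 + 13\right) \left(-13\right) + 680 \left(-22\right) - 22 \left(1 + 13\right) \left(-13\right)} = \frac{1}{371280 + 546 \cdot 14 \left(-13\right) - 14960 - 22 \cdot 14 \left(-13\right)} = \frac{1}{371280 + 546 \left(-182\right) - 14960 - -4004} = \frac{1}{371280 - 99372 - 14960 + 4004} = \frac{1}{260952}$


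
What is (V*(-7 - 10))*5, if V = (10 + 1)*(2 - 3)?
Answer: 935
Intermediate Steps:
V = -11 (V = 11*(-1) = -11)
(V*(-7 - 10))*5 = -11*(-7 - 10)*5 = -11*(-17)*5 = 187*5 = 935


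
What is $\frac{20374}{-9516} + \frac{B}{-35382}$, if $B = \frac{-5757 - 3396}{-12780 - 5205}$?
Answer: $- \frac{2951954834}{1378748085} \approx -2.141$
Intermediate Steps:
$B = \frac{3051}{5995}$ ($B = - \frac{9153}{-17985} = \left(-9153\right) \left(- \frac{1}{17985}\right) = \frac{3051}{5995} \approx 0.50892$)
$\frac{20374}{-9516} + \frac{B}{-35382} = \frac{20374}{-9516} + \frac{3051}{5995 \left(-35382\right)} = 20374 \left(- \frac{1}{9516}\right) + \frac{3051}{5995} \left(- \frac{1}{35382}\right) = - \frac{167}{78} - \frac{1017}{70705030} = - \frac{2951954834}{1378748085}$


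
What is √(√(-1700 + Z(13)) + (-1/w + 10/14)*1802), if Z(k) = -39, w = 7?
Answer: √(50456 + 49*I*√1739)/7 ≈ 32.096 + 0.64964*I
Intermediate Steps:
√(√(-1700 + Z(13)) + (-1/w + 10/14)*1802) = √(√(-1700 - 39) + (-1/7 + 10/14)*1802) = √(√(-1739) + (-1*⅐ + 10*(1/14))*1802) = √(I*√1739 + (-⅐ + 5/7)*1802) = √(I*√1739 + (4/7)*1802) = √(I*√1739 + 7208/7) = √(7208/7 + I*√1739)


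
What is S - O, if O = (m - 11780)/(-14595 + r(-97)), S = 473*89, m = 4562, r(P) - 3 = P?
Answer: 618355615/14689 ≈ 42097.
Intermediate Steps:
r(P) = 3 + P
S = 42097
O = 7218/14689 (O = (4562 - 11780)/(-14595 + (3 - 97)) = -7218/(-14595 - 94) = -7218/(-14689) = -7218*(-1/14689) = 7218/14689 ≈ 0.49139)
S - O = 42097 - 1*7218/14689 = 42097 - 7218/14689 = 618355615/14689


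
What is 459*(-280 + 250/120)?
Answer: -510255/4 ≈ -1.2756e+5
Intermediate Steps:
459*(-280 + 250/120) = 459*(-280 + 250*(1/120)) = 459*(-280 + 25/12) = 459*(-3335/12) = -510255/4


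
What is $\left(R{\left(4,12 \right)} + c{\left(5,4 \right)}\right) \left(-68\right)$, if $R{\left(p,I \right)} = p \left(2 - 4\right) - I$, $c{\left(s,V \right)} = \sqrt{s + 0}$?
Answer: $1360 - 68 \sqrt{5} \approx 1207.9$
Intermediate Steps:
$c{\left(s,V \right)} = \sqrt{s}$
$R{\left(p,I \right)} = - I - 2 p$ ($R{\left(p,I \right)} = p \left(-2\right) - I = - 2 p - I = - I - 2 p$)
$\left(R{\left(4,12 \right)} + c{\left(5,4 \right)}\right) \left(-68\right) = \left(\left(\left(-1\right) 12 - 8\right) + \sqrt{5}\right) \left(-68\right) = \left(\left(-12 - 8\right) + \sqrt{5}\right) \left(-68\right) = \left(-20 + \sqrt{5}\right) \left(-68\right) = 1360 - 68 \sqrt{5}$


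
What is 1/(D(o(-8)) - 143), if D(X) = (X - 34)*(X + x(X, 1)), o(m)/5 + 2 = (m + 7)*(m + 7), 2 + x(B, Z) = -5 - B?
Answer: 1/130 ≈ 0.0076923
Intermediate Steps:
x(B, Z) = -7 - B (x(B, Z) = -2 + (-5 - B) = -7 - B)
o(m) = -10 + 5*(7 + m)² (o(m) = -10 + 5*((m + 7)*(m + 7)) = -10 + 5*((7 + m)*(7 + m)) = -10 + 5*(7 + m)²)
D(X) = 238 - 7*X (D(X) = (X - 34)*(X + (-7 - X)) = (-34 + X)*(-7) = 238 - 7*X)
1/(D(o(-8)) - 143) = 1/((238 - 7*(-10 + 5*(7 - 8)²)) - 143) = 1/((238 - 7*(-10 + 5*(-1)²)) - 143) = 1/((238 - 7*(-10 + 5*1)) - 143) = 1/((238 - 7*(-10 + 5)) - 143) = 1/((238 - 7*(-5)) - 143) = 1/((238 + 35) - 143) = 1/(273 - 143) = 1/130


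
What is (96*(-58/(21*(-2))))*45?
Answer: 41760/7 ≈ 5965.7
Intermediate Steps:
(96*(-58/(21*(-2))))*45 = (96*(-58/(-42)))*45 = (96*(-58*(-1/42)))*45 = (96*(29/21))*45 = (928/7)*45 = 41760/7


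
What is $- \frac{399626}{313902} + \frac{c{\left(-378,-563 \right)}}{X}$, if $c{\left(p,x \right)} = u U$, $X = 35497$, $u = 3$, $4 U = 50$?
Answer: $- \frac{14173752797}{11142579294} \approx -1.272$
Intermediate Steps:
$U = \frac{25}{2}$ ($U = \frac{1}{4} \cdot 50 = \frac{25}{2} \approx 12.5$)
$c{\left(p,x \right)} = \frac{75}{2}$ ($c{\left(p,x \right)} = 3 \cdot \frac{25}{2} = \frac{75}{2}$)
$- \frac{399626}{313902} + \frac{c{\left(-378,-563 \right)}}{X} = - \frac{399626}{313902} + \frac{75}{2 \cdot 35497} = \left(-399626\right) \frac{1}{313902} + \frac{75}{2} \cdot \frac{1}{35497} = - \frac{199813}{156951} + \frac{75}{70994} = - \frac{14173752797}{11142579294}$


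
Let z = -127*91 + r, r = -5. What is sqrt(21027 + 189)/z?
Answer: -2*sqrt(1326)/5781 ≈ -0.012598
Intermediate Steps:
z = -11562 (z = -127*91 - 5 = -11557 - 5 = -11562)
sqrt(21027 + 189)/z = sqrt(21027 + 189)/(-11562) = sqrt(21216)*(-1/11562) = (4*sqrt(1326))*(-1/11562) = -2*sqrt(1326)/5781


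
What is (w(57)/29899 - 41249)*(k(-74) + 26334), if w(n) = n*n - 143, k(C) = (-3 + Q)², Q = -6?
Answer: -32577639179175/29899 ≈ -1.0896e+9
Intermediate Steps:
k(C) = 81 (k(C) = (-3 - 6)² = (-9)² = 81)
w(n) = -143 + n² (w(n) = n² - 143 = -143 + n²)
(w(57)/29899 - 41249)*(k(-74) + 26334) = ((-143 + 57²)/29899 - 41249)*(81 + 26334) = ((-143 + 3249)*(1/29899) - 41249)*26415 = (3106*(1/29899) - 41249)*26415 = (3106/29899 - 41249)*26415 = -1233300745/29899*26415 = -32577639179175/29899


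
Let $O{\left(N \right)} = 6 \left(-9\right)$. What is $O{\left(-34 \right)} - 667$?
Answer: $-721$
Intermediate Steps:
$O{\left(N \right)} = -54$
$O{\left(-34 \right)} - 667 = -54 - 667 = -721$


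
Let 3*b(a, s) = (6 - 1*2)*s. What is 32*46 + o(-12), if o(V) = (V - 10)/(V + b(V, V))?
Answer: 20619/14 ≈ 1472.8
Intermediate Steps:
b(a, s) = 4*s/3 (b(a, s) = ((6 - 1*2)*s)/3 = ((6 - 2)*s)/3 = (4*s)/3 = 4*s/3)
o(V) = 3*(-10 + V)/(7*V) (o(V) = (V - 10)/(V + 4*V/3) = (-10 + V)/((7*V/3)) = (-10 + V)*(3/(7*V)) = 3*(-10 + V)/(7*V))
32*46 + o(-12) = 32*46 + (3/7)*(-10 - 12)/(-12) = 1472 + (3/7)*(-1/12)*(-22) = 1472 + 11/14 = 20619/14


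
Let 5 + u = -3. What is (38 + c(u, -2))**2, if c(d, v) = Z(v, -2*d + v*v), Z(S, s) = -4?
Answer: 1156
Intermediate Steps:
u = -8 (u = -5 - 3 = -8)
c(d, v) = -4
(38 + c(u, -2))**2 = (38 - 4)**2 = 34**2 = 1156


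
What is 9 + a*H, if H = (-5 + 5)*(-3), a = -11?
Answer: 9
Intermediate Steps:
H = 0 (H = 0*(-3) = 0)
9 + a*H = 9 - 11*0 = 9 + 0 = 9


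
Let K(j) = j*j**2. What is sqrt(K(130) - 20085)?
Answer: sqrt(2176915) ≈ 1475.4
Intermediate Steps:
K(j) = j**3
sqrt(K(130) - 20085) = sqrt(130**3 - 20085) = sqrt(2197000 - 20085) = sqrt(2176915)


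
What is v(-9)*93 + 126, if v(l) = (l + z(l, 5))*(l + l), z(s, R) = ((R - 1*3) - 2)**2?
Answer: 15192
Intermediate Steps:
z(s, R) = (-5 + R)**2 (z(s, R) = ((R - 3) - 2)**2 = ((-3 + R) - 2)**2 = (-5 + R)**2)
v(l) = 2*l**2 (v(l) = (l + (-5 + 5)**2)*(l + l) = (l + 0**2)*(2*l) = (l + 0)*(2*l) = l*(2*l) = 2*l**2)
v(-9)*93 + 126 = (2*(-9)**2)*93 + 126 = (2*81)*93 + 126 = 162*93 + 126 = 15066 + 126 = 15192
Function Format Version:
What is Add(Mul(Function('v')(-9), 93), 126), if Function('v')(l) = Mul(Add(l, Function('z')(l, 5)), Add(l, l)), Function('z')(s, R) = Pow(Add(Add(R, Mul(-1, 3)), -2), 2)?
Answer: 15192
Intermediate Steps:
Function('z')(s, R) = Pow(Add(-5, R), 2) (Function('z')(s, R) = Pow(Add(Add(R, -3), -2), 2) = Pow(Add(Add(-3, R), -2), 2) = Pow(Add(-5, R), 2))
Function('v')(l) = Mul(2, Pow(l, 2)) (Function('v')(l) = Mul(Add(l, Pow(Add(-5, 5), 2)), Add(l, l)) = Mul(Add(l, Pow(0, 2)), Mul(2, l)) = Mul(Add(l, 0), Mul(2, l)) = Mul(l, Mul(2, l)) = Mul(2, Pow(l, 2)))
Add(Mul(Function('v')(-9), 93), 126) = Add(Mul(Mul(2, Pow(-9, 2)), 93), 126) = Add(Mul(Mul(2, 81), 93), 126) = Add(Mul(162, 93), 126) = Add(15066, 126) = 15192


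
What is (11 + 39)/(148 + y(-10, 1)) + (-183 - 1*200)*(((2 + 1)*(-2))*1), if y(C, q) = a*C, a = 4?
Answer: 124117/54 ≈ 2298.5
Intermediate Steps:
y(C, q) = 4*C
(11 + 39)/(148 + y(-10, 1)) + (-183 - 1*200)*(((2 + 1)*(-2))*1) = (11 + 39)/(148 + 4*(-10)) + (-183 - 1*200)*(((2 + 1)*(-2))*1) = 50/(148 - 40) + (-183 - 200)*((3*(-2))*1) = 50/108 - (-2298) = 50*(1/108) - 383*(-6) = 25/54 + 2298 = 124117/54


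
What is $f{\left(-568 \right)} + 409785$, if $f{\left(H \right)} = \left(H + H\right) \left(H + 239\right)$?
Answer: $783529$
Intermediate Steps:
$f{\left(H \right)} = 2 H \left(239 + H\right)$
$f{\left(-568 \right)} + 409785 = 2 \left(-568\right) \left(239 - 568\right) + 409785 = 2 \left(-568\right) \left(-329\right) + 409785 = 373744 + 409785 = 783529$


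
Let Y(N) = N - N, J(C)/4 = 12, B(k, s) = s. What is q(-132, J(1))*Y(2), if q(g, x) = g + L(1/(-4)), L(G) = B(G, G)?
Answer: 0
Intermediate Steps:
L(G) = G
J(C) = 48 (J(C) = 4*12 = 48)
Y(N) = 0
q(g, x) = -1/4 + g (q(g, x) = g + 1/(-4) = g + 1*(-1/4) = g - 1/4 = -1/4 + g)
q(-132, J(1))*Y(2) = (-1/4 - 132)*0 = -529/4*0 = 0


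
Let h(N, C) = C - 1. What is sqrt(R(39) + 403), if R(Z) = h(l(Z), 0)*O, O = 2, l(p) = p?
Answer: sqrt(401) ≈ 20.025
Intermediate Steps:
h(N, C) = -1 + C
R(Z) = -2 (R(Z) = (-1 + 0)*2 = -1*2 = -2)
sqrt(R(39) + 403) = sqrt(-2 + 403) = sqrt(401)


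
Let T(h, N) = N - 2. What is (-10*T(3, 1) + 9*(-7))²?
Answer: 2809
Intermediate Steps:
T(h, N) = -2 + N
(-10*T(3, 1) + 9*(-7))² = (-10*(-2 + 1) + 9*(-7))² = (-10*(-1) - 63)² = (10 - 63)² = (-53)² = 2809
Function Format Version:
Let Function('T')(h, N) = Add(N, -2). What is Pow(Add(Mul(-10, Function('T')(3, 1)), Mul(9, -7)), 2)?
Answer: 2809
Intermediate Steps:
Function('T')(h, N) = Add(-2, N)
Pow(Add(Mul(-10, Function('T')(3, 1)), Mul(9, -7)), 2) = Pow(Add(Mul(-10, Add(-2, 1)), Mul(9, -7)), 2) = Pow(Add(Mul(-10, -1), -63), 2) = Pow(Add(10, -63), 2) = Pow(-53, 2) = 2809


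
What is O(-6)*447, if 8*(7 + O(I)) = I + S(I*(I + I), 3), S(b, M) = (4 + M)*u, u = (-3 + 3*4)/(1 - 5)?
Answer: -139017/32 ≈ -4344.3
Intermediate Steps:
u = -9/4 (u = (-3 + 12)/(-4) = 9*(-¼) = -9/4 ≈ -2.2500)
S(b, M) = -9 - 9*M/4 (S(b, M) = (4 + M)*(-9/4) = -9 - 9*M/4)
O(I) = -287/32 + I/8 (O(I) = -7 + (I + (-9 - 9/4*3))/8 = -7 + (I + (-9 - 27/4))/8 = -7 + (I - 63/4)/8 = -7 + (-63/4 + I)/8 = -7 + (-63/32 + I/8) = -287/32 + I/8)
O(-6)*447 = (-287/32 + (⅛)*(-6))*447 = (-287/32 - ¾)*447 = -311/32*447 = -139017/32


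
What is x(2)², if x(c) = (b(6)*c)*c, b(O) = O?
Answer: 576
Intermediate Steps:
x(c) = 6*c² (x(c) = (6*c)*c = 6*c²)
x(2)² = (6*2²)² = (6*4)² = 24² = 576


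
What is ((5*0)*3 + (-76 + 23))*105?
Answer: -5565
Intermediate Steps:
((5*0)*3 + (-76 + 23))*105 = (0*3 - 53)*105 = (0 - 53)*105 = -53*105 = -5565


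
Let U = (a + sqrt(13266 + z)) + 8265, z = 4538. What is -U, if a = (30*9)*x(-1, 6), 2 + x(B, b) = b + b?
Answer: -10965 - 2*sqrt(4451) ≈ -11098.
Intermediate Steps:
x(B, b) = -2 + 2*b (x(B, b) = -2 + (b + b) = -2 + 2*b)
a = 2700 (a = (30*9)*(-2 + 2*6) = 270*(-2 + 12) = 270*10 = 2700)
U = 10965 + 2*sqrt(4451) (U = (2700 + sqrt(13266 + 4538)) + 8265 = (2700 + sqrt(17804)) + 8265 = (2700 + 2*sqrt(4451)) + 8265 = 10965 + 2*sqrt(4451) ≈ 11098.)
-U = -(10965 + 2*sqrt(4451)) = -10965 - 2*sqrt(4451)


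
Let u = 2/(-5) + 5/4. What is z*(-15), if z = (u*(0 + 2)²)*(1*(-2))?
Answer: 102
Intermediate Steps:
u = 17/20 (u = 2*(-⅕) + 5*(¼) = -⅖ + 5/4 = 17/20 ≈ 0.85000)
z = -34/5 (z = (17*(0 + 2)²/20)*(1*(-2)) = ((17/20)*2²)*(-2) = ((17/20)*4)*(-2) = (17/5)*(-2) = -34/5 ≈ -6.8000)
z*(-15) = -34/5*(-15) = 102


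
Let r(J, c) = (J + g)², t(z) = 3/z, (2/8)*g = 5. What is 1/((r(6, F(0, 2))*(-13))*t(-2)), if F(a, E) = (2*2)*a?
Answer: 1/13182 ≈ 7.5861e-5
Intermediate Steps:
g = 20 (g = 4*5 = 20)
F(a, E) = 4*a
r(J, c) = (20 + J)² (r(J, c) = (J + 20)² = (20 + J)²)
1/((r(6, F(0, 2))*(-13))*t(-2)) = 1/(((20 + 6)²*(-13))*(3/(-2))) = 1/((26²*(-13))*(3*(-½))) = 1/((676*(-13))*(-3/2)) = 1/(-8788*(-3/2)) = 1/13182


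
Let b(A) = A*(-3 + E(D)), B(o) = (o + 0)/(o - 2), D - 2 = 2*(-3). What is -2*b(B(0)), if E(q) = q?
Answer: 0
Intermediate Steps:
D = -4 (D = 2 + 2*(-3) = 2 - 6 = -4)
B(o) = o/(-2 + o)
b(A) = -7*A (b(A) = A*(-3 - 4) = A*(-7) = -7*A)
-2*b(B(0)) = -(-14)*0/(-2 + 0) = -(-14)*0/(-2) = -(-14)*0*(-1/2) = -(-14)*0 = -2*0 = 0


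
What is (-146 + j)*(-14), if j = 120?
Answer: 364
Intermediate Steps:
(-146 + j)*(-14) = (-146 + 120)*(-14) = -26*(-14) = 364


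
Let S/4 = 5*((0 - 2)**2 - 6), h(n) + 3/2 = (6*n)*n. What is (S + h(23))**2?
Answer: 39250225/4 ≈ 9.8126e+6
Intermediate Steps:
h(n) = -3/2 + 6*n**2 (h(n) = -3/2 + (6*n)*n = -3/2 + 6*n**2)
S = -40 (S = 4*(5*((0 - 2)**2 - 6)) = 4*(5*((-2)**2 - 6)) = 4*(5*(4 - 6)) = 4*(5*(-2)) = 4*(-10) = -40)
(S + h(23))**2 = (-40 + (-3/2 + 6*23**2))**2 = (-40 + (-3/2 + 6*529))**2 = (-40 + (-3/2 + 3174))**2 = (-40 + 6345/2)**2 = (6265/2)**2 = 39250225/4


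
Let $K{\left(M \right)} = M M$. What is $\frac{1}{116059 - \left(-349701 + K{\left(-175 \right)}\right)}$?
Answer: $\frac{1}{435135} \approx 2.2981 \cdot 10^{-6}$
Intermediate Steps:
$K{\left(M \right)} = M^{2}$
$\frac{1}{116059 - \left(-349701 + K{\left(-175 \right)}\right)} = \frac{1}{116059 + \left(349701 - \left(-175\right)^{2}\right)} = \frac{1}{116059 + \left(349701 - 30625\right)} = \frac{1}{116059 + 319076} = \frac{1}{435135}$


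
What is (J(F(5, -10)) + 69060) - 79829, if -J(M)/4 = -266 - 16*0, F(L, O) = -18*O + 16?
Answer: -9705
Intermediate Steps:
F(L, O) = 16 - 18*O
J(M) = 1064 (J(M) = -4*(-266 - 16*0) = -4*(-266 - 1*0) = -4*(-266 + 0) = -4*(-266) = 1064)
(J(F(5, -10)) + 69060) - 79829 = (1064 + 69060) - 79829 = 70124 - 79829 = -9705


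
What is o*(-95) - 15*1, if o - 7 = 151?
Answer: -15025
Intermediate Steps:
o = 158 (o = 7 + 151 = 158)
o*(-95) - 15*1 = 158*(-95) - 15*1 = -15010 - 15 = -15025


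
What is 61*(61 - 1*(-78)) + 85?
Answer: 8564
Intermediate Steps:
61*(61 - 1*(-78)) + 85 = 61*(61 + 78) + 85 = 61*139 + 85 = 8479 + 85 = 8564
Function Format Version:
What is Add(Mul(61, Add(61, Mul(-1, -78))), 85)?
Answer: 8564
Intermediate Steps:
Add(Mul(61, Add(61, Mul(-1, -78))), 85) = Add(Mul(61, Add(61, 78)), 85) = Add(Mul(61, 139), 85) = Add(8479, 85) = 8564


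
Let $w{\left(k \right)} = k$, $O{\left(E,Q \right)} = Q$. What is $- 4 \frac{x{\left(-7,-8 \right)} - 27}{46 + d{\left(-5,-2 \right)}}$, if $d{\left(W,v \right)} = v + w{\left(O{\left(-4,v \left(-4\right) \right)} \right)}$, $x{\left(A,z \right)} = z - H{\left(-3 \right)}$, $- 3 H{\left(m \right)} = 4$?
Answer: $\frac{101}{39} \approx 2.5897$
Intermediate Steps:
$H{\left(m \right)} = - \frac{4}{3}$ ($H{\left(m \right)} = \left(- \frac{1}{3}\right) 4 = - \frac{4}{3}$)
$x{\left(A,z \right)} = \frac{4}{3} + z$ ($x{\left(A,z \right)} = z - - \frac{4}{3} = z + \frac{4}{3} = \frac{4}{3} + z$)
$d{\left(W,v \right)} = - 3 v$ ($d{\left(W,v \right)} = v + v \left(-4\right) = v - 4 v = - 3 v$)
$- 4 \frac{x{\left(-7,-8 \right)} - 27}{46 + d{\left(-5,-2 \right)}} = - 4 \frac{\left(\frac{4}{3} - 8\right) - 27}{46 - -6} = - 4 \frac{- \frac{20}{3} - 27}{46 + 6} = - 4 \left(- \frac{101}{3 \cdot 52}\right) = - 4 \left(\left(- \frac{101}{3}\right) \frac{1}{52}\right) = \left(-4\right) \left(- \frac{101}{156}\right) = \frac{101}{39}$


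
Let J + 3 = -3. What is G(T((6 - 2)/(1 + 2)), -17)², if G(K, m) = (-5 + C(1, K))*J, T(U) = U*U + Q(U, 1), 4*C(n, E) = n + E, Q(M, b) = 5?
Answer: 3025/9 ≈ 336.11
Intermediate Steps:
J = -6 (J = -3 - 3 = -6)
C(n, E) = E/4 + n/4 (C(n, E) = (n + E)/4 = (E + n)/4 = E/4 + n/4)
T(U) = 5 + U² (T(U) = U*U + 5 = U² + 5 = 5 + U²)
G(K, m) = 57/2 - 3*K/2 (G(K, m) = (-5 + (K/4 + (¼)*1))*(-6) = (-5 + (K/4 + ¼))*(-6) = (-5 + (¼ + K/4))*(-6) = (-19/4 + K/4)*(-6) = 57/2 - 3*K/2)
G(T((6 - 2)/(1 + 2)), -17)² = (57/2 - 3*(5 + ((6 - 2)/(1 + 2))²)/2)² = (57/2 - 3*(5 + (4/3)²)/2)² = (57/2 - 3*(5 + 16/9)/2)² = (57/2 - 3/2*61/9)² = (57/2 - 61/6)² = (55/3)² = 3025/9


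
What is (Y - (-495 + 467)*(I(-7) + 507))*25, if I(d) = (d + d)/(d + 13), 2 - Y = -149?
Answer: 1071125/3 ≈ 3.5704e+5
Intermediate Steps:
Y = 151 (Y = 2 - 1*(-149) = 2 + 149 = 151)
I(d) = 2*d/(13 + d) (I(d) = (2*d)/(13 + d) = 2*d/(13 + d))
(Y - (-495 + 467)*(I(-7) + 507))*25 = (151 - (-495 + 467)*(2*(-7)/(13 - 7) + 507))*25 = (151 - (-28)*(2*(-7)/6 + 507))*25 = (151 - (-28)*(2*(-7)*(⅙) + 507))*25 = (151 - (-28)*(-7/3 + 507))*25 = (151 - (-28)*1514/3)*25 = (151 - 1*(-42392/3))*25 = (151 + 42392/3)*25 = (42845/3)*25 = 1071125/3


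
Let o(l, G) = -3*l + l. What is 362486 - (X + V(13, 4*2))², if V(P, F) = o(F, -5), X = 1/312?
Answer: 35260927103/97344 ≈ 3.6223e+5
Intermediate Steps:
X = 1/312 ≈ 0.0032051
o(l, G) = -2*l
V(P, F) = -2*F
362486 - (X + V(13, 4*2))² = 362486 - (1/312 - 8*2)² = 362486 - (1/312 - 2*8)² = 362486 - (1/312 - 16)² = 362486 - (-4991/312)² = 362486 - 1*24910081/97344 = 362486 - 24910081/97344 = 35260927103/97344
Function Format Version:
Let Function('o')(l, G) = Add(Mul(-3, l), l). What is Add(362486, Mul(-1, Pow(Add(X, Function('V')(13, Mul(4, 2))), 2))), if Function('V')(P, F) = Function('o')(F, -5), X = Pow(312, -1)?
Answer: Rational(35260927103, 97344) ≈ 3.6223e+5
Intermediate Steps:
X = Rational(1, 312) ≈ 0.0032051
Function('o')(l, G) = Mul(-2, l)
Function('V')(P, F) = Mul(-2, F)
Add(362486, Mul(-1, Pow(Add(X, Function('V')(13, Mul(4, 2))), 2))) = Add(362486, Mul(-1, Pow(Add(Rational(1, 312), Mul(-2, Mul(4, 2))), 2))) = Add(362486, Mul(-1, Pow(Add(Rational(1, 312), Mul(-2, 8)), 2))) = Add(362486, Mul(-1, Pow(Add(Rational(1, 312), -16), 2))) = Add(362486, Mul(-1, Pow(Rational(-4991, 312), 2))) = Add(362486, Mul(-1, Rational(24910081, 97344))) = Add(362486, Rational(-24910081, 97344)) = Rational(35260927103, 97344)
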